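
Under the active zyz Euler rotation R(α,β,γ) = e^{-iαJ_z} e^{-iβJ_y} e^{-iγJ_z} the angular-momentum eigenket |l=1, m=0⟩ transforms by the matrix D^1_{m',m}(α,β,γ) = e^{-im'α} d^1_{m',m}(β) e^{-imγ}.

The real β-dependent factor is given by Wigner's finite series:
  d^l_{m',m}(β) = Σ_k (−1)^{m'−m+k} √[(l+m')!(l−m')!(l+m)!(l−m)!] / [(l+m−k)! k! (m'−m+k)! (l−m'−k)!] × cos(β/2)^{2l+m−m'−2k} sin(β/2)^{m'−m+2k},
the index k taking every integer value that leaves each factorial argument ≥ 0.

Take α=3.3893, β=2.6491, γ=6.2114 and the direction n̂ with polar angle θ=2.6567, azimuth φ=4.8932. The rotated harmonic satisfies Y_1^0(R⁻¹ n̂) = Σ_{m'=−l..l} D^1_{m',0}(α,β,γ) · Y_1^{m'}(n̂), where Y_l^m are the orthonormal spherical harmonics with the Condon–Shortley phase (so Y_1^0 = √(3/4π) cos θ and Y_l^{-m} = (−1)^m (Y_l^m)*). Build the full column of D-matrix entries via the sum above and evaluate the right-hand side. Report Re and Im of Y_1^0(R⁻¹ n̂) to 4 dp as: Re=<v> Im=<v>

Need the full column D^1_{m',0} for m'=−1..1 at α=3.3893, β=2.6491, γ=6.2114.
cos(β/2)=0.243765, sin(β/2)=0.969834
d^1_{-1,0}: single k=1 term ⇒ +0.334337;  D = -0.324132-0.081973i
d^1_{0,0}: k∈[0..1] ⇒ +0.059421 -0.940579 = -0.881157;  D = -0.881157+0.000000i
d^1_{1,0}: single k=0 term ⇒ -0.334337;  D = +0.324132-0.081973i
Y_1^{m'}(θ=2.6567,φ=4.8932) and Σ D·Y over m':
  (-0.3241-0.0820i)·(+0.0290+0.1584i)  (-0.8812+0.0000i)·(-0.4323+0.0000i)  (+0.3241-0.0820i)·(-0.0290+0.1584i)
Y_1^0(R⁻¹ n̂) = +0.388104+0.000000i

Re=0.3881 Im=0.0000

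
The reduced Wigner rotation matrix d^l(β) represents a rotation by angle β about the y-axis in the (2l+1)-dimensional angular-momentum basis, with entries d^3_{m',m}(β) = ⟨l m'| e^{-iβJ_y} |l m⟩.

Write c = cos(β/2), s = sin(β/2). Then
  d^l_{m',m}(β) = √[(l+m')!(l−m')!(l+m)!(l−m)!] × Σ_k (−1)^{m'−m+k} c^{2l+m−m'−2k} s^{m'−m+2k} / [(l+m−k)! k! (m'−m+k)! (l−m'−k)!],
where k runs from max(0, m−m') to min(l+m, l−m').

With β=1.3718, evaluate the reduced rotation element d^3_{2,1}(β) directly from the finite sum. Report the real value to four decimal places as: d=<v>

d=0.1889

d^3_{2,1}(β=1.3718) via Wigner's sum:
With c≡cos(β/2)=0.773849 and s≡sin(β/2)=0.633370, N=[120·1·24·2]^{1/2}=75.894664
The bounds max(0,m−m')=0 and min(l+m,l−m')=1 give 2 terms
  k=0: (−1)^1·75.8947/(24)·0.7738^5·0.6334^1 = -0.555827
  k=1: (−1)^2·75.8947/(12)·0.7738^3·0.6334^3 = +0.744682
d^3_{2,1}(1.3718) = -0.555827 +0.744682 = +0.188856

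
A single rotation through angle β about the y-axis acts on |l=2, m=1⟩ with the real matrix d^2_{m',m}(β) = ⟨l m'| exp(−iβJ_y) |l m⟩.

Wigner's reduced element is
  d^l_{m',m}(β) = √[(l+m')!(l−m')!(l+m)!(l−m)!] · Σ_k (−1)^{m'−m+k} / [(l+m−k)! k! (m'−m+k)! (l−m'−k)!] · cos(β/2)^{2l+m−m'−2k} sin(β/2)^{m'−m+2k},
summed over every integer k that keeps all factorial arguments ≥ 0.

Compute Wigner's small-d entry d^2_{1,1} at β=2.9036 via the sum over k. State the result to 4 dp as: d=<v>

d^2_{1,1}(β=2.9036) via Wigner's sum:
Half-angle: c=0.118716, s=0.992928. N=√(6·1·6·1)=6.000000
The bounds max(0,m−m')=0 and min(l+m,l−m')=1 give 2 terms
  k=0: (−1)^0·6.0000/(6)·0.1187^4·0.9929^0 = +0.000199
  k=1: (−1)^1·6.0000/(2)·0.1187^2·0.9929^2 = -0.041684
d^2_{1,1}(2.9036) = +0.000199 -0.041684 = -0.041486

d=-0.0415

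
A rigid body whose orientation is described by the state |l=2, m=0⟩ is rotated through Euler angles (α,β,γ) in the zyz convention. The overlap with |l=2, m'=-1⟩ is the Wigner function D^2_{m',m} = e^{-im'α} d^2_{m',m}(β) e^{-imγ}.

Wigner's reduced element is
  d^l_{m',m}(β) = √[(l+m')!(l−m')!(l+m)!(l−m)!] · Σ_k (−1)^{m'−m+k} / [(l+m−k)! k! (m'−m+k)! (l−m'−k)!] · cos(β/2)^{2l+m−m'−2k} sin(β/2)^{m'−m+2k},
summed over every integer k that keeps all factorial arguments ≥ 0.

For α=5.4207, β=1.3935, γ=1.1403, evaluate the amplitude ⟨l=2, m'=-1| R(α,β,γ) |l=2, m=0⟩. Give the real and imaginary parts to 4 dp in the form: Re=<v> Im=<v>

Re=0.1383 Im=-0.1615

D^2_{-1,0}(5.4207,1.3935,1.1403) = e^{-i·-1·5.4207}·d^2_{-1,0}(1.3935)·e^{-i·0·1.1403}. Compute d first:
Half-angle: c=0.766932, s=0.641729. N=√(1·6·2·2)=4.898979
k∈{1,2} keeps every argument non-negative
  k=1: (−1)^0·4.8990/(2)·0.7669^3·0.6417^1 = +0.709083
  k=2: (−1)^1·4.8990/(2)·0.7669^1·0.6417^3 = -0.496463
d^2_{-1,0}(1.3935) = +0.709083 -0.496463 = +0.212621
Phases: e^{-i·(-1)·5.4207}=+0.650552-0.759462i, e^{-i·(0)·1.1403}=+1.000000+0.000000i ⇒ D=+0.138321-0.161477i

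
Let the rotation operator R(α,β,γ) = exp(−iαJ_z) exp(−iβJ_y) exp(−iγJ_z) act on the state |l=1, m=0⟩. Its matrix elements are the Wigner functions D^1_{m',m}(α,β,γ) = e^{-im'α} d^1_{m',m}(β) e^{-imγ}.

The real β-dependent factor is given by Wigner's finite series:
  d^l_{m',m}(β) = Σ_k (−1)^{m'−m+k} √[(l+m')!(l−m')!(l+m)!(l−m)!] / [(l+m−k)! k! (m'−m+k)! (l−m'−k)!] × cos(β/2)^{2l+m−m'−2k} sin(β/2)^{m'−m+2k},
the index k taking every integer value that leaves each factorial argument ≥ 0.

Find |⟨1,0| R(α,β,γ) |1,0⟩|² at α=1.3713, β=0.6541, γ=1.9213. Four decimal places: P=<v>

P=0.6298

First d^1_{0,0}(β=0.6541), then the phase factors e^{-i(0)α} and e^{-i(0)γ}:
c=cos(0.6541/2)=0.946994, s=sin(0.6541/2)=0.321251; N=√[1·1·1·1]=1.000000
k: max(0,(0)−(0))=0 … min(1+(0),1−(0))=1
  k=0: (−1)^0·1.0000/(1)·0.9470^2·0.3213^0 = +0.896798
  k=1: (−1)^1·1.0000/(1)·0.9470^0·0.3213^2 = -0.103202
d^1_{0,0}(0.6541) = +0.896798 -0.103202 = +0.793596
|D^1_{0,0}|² = |d^1_{0,0}(β)|² = (+0.793596)² = 0.629794 (the z-rotation phases have unit modulus)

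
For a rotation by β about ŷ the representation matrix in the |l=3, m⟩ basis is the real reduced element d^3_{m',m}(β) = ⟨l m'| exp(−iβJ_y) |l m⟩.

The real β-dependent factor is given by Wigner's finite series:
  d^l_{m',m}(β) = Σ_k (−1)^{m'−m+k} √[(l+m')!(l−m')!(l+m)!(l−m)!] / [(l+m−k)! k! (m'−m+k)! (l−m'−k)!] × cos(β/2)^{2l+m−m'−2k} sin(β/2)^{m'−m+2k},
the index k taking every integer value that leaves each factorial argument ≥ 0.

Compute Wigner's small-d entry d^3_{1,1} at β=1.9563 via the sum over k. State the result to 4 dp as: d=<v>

d=0.3807

d^3_{1,1}(β=1.9563) via Wigner's sum:
Half-angle: c=0.558558, s=0.829465. N=√(24·2·24·2)=48.000000
k∈{0,1,2} keeps every argument non-negative
  k=0: (−1)^0·48.0000/(48)·0.5586^6·0.8295^0 = +0.030368
  k=1: (−1)^1·48.0000/(6)·0.5586^4·0.8295^2 = -0.535747
  k=2: (−1)^2·48.0000/(8)·0.5586^2·0.8295^4 = +0.886097
d^3_{1,1}(1.9563) = +0.030368 -0.535747 +0.886097 = +0.380717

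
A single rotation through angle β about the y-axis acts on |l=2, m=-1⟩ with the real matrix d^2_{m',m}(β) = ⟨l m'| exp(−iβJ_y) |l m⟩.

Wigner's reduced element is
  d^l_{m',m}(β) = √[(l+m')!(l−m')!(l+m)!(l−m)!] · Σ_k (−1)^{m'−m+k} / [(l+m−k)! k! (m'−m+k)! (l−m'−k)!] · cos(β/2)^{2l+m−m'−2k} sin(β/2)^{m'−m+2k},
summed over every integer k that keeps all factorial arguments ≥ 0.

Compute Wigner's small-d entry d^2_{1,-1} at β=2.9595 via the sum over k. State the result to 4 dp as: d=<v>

d^2_{1,-1}(β=2.9595) via Wigner's sum:
Half-angle: c=0.090921, s=0.995858. N=√(6·1·1·6)=6.000000
The bounds max(0,m−m')=0 and min(l+m,l−m')=1 give 2 terms
  k=0: (−1)^2·6.0000/(2)·0.0909^2·0.9959^2 = +0.024595
  k=1: (−1)^3·6.0000/(6)·0.0909^0·0.9959^4 = -0.983535
d^2_{1,-1}(2.9595) = +0.024595 -0.983535 = -0.958941

d=-0.9589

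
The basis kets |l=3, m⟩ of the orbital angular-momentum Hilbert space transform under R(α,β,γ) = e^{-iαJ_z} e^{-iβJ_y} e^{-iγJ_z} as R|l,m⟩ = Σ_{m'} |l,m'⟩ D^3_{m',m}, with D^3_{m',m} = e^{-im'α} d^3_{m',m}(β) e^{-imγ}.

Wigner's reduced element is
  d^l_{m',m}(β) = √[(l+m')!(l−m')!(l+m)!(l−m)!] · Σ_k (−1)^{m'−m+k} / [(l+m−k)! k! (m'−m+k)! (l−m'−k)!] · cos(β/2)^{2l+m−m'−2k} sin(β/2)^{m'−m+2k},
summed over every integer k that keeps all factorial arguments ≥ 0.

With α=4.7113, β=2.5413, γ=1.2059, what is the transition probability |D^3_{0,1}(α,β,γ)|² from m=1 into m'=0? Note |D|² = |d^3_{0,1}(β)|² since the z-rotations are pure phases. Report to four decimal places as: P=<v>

Split into d^3_{0,1}(β=2.5413) × two z-phases.
With c≡cos(β/2)=0.295660 and s≡sin(β/2)=0.955293, N=[6·6·24·2]^{1/2}=41.569219
Admissible k: 1..3 (factorial args all ≥0)
  k=1: (−1)^0·41.5692/(12)·0.2957^5·0.9553^1 = +0.007476
  k=2: (−1)^1·41.5692/(4)·0.2957^3·0.9553^3 = -0.234153
  k=3: (−1)^2·41.5692/(12)·0.2957^1·0.9553^5 = +0.814829
d^3_{0,1}(2.5413) = +0.007476 -0.234153 +0.814829 = +0.588153
|D^3_{0,1}|² = |d^3_{0,1}(β)|² = (+0.588153)² = 0.345924 (the z-rotation phases have unit modulus)

P=0.3459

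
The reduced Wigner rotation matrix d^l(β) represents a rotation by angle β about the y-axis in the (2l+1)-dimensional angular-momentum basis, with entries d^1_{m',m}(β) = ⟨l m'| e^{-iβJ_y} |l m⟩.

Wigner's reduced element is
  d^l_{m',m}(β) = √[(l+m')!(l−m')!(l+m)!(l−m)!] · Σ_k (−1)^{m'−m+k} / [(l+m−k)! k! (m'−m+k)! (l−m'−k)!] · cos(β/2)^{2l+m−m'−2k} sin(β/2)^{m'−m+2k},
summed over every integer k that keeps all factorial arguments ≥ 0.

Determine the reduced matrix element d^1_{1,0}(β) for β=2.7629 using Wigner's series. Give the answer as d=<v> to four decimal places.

d=-0.2614

d^1_{1,0}(β=2.7629) via Wigner's sum:
With c≡cos(β/2)=0.188217 and s≡sin(β/2)=0.982127, N=[2·1·1·1]^{1/2}=1.414214
Admissible k: 0..0 (factorial args all ≥0)
  k=0: (−1)^1·1.4142/(1)·0.1882^1·0.9821^1 = -0.261422
d^1_{1,0}(2.7629) = -0.261422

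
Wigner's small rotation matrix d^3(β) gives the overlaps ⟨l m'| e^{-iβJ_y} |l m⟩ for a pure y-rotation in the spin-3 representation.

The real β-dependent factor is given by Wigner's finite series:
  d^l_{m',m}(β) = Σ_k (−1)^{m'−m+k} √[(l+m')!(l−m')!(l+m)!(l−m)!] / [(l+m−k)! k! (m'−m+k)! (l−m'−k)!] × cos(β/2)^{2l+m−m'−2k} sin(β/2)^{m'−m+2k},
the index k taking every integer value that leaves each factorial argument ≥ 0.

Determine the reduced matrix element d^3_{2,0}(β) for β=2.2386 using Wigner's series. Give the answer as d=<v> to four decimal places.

d^3_{2,0}(β=2.2386) via Wigner's sum:
With c≡cos(β/2)=0.436312 and s≡sin(β/2)=0.899795, N=[120·1·6·6]^{1/2}=65.726707
Admissible k: 0..1 (factorial args all ≥0)
  k=0: (−1)^2·65.7267/(12)·0.4363^4·0.8998^2 = +0.160708
  k=1: (−1)^3·65.7267/(12)·0.4363^2·0.8998^4 = -0.683487
d^3_{2,0}(2.2386) = +0.160708 -0.683487 = -0.522779

d=-0.5228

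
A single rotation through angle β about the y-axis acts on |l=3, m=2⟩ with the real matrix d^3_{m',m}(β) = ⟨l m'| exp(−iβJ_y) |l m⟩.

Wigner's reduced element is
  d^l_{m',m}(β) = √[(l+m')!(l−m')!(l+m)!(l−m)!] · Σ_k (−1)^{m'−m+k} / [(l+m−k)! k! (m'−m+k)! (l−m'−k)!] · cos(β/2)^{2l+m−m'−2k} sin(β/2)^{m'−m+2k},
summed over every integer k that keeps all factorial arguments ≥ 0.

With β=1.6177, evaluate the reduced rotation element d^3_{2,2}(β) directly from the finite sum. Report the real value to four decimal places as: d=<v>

d^3_{2,2}(β=1.6177) via Wigner's sum:
With c≡cos(β/2)=0.690331 and s≡sin(β/2)=0.723494, N=[120·1·120·1]^{1/2}=120.000000
The bounds max(0,m−m')=0 and min(l+m,l−m')=1 give 2 terms
  k=0: (−1)^0·120.0000/(120)·0.6903^6·0.7235^0 = +0.108229
  k=1: (−1)^1·120.0000/(24)·0.6903^4·0.7235^2 = -0.594386
d^3_{2,2}(1.6177) = +0.108229 -0.594386 = -0.486157

d=-0.4862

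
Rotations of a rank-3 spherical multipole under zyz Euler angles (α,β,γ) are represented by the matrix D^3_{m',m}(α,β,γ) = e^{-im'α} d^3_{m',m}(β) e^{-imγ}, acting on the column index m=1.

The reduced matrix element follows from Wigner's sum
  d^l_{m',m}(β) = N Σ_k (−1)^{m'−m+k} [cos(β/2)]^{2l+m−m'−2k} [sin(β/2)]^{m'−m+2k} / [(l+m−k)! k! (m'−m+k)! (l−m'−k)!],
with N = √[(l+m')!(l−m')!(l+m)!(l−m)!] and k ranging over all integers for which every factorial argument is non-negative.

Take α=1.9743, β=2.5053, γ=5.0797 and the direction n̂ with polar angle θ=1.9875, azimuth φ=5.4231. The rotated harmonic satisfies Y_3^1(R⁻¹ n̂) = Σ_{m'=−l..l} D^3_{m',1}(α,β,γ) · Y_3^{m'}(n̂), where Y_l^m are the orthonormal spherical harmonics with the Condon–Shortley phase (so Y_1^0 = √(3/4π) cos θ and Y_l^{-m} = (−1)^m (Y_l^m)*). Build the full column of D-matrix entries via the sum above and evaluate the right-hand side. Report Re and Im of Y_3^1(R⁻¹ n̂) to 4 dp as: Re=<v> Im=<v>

Re=0.1570 Im=0.2053

Need the full column D^3_{m',1} for m'=−3..3 at α=1.9743, β=2.5053, γ=5.0797.
cos(β/2)=0.312806, sin(β/2)=0.949817
d^3_{-3,1}: single k=4 term ⇒ +0.308430;  D = +0.205130+0.230328i
d^3_{-2,1}: k∈[3..4] ⇒ +0.165873 -0.764672 = -0.598799;  D = -0.254887+0.541841i
d^3_{-1,1}: k∈[2..4] ⇒ +0.051824 -0.637090 +0.734242 = +0.148976;  D = -0.148879-0.005391i
d^3_{0,1}: k∈[1..3] ⇒ +0.009854 -0.272558 +0.837656 = +0.574952;  D = +0.206469+0.536601i
d^3_{1,1}: k∈[0..2] ⇒ +0.000937 -0.069099 +0.477818 = +0.409655;  D = +0.293864-0.285415i
d^3_{2,1}: k∈[0..1] ⇒ -0.008995 +0.165873 = +0.156878;  D = -0.144709-0.060582i
d^3_{3,1}: single k=0 term ⇒ +0.033452;  D = +0.000235+0.033452i
Y_3^{m'}(θ=1.9875,φ=5.4231) and Σ D·Y over m':
  (+0.2051+0.2303i)·(-0.2701+0.1698i)  (-0.2549+0.5418i)·(+0.0515-0.3420i)  (-0.1489-0.0054i)·(-0.0349-0.0405i)  (+0.2065+0.5366i)·(+0.3294+0.0000i)  (+0.2939-0.2854i)·(+0.0349-0.0405i)  (-0.1447-0.0606i)·(+0.0515+0.3420i)  (+0.0002+0.0335i)·(+0.2701+0.1698i)
Y_3^1(R⁻¹ n̂) = +0.157020+0.205283i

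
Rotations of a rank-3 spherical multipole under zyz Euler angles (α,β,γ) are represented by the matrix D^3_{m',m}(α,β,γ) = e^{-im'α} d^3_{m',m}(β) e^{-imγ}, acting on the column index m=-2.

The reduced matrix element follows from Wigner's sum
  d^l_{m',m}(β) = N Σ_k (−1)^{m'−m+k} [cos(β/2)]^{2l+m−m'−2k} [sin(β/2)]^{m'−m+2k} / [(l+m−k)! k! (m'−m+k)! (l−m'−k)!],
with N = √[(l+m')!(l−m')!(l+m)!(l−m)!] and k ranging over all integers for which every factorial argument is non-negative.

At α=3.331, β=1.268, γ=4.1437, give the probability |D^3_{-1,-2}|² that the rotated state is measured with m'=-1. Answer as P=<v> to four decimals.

P=0.0027

D^3_{-1,-2}(3.331,1.268,4.1437) = e^{-i·-1·3.331}·d^3_{-1,-2}(1.268)·e^{-i·-2·4.1437}. Compute d first:
With c≡cos(β/2)=0.805664 and s≡sin(β/2)=0.592372, N=[2·24·1·120]^{1/2}=75.894664
k: max(0,(-2)−(-1))=0 … min(3+(-2),3−(-1))=1
  k=0: (−1)^1·75.8947/(24)·0.8057^5·0.5924^1 = -0.635866
  k=1: (−1)^2·75.8947/(12)·0.8057^3·0.5924^3 = +0.687506
d^3_{-1,-2}(1.268) = -0.635866 +0.687506 = +0.051640
|D^3_{-1,-2}|² = |d^3_{-1,-2}(β)|² = (+0.051640)² = 0.002667 (the z-rotation phases have unit modulus)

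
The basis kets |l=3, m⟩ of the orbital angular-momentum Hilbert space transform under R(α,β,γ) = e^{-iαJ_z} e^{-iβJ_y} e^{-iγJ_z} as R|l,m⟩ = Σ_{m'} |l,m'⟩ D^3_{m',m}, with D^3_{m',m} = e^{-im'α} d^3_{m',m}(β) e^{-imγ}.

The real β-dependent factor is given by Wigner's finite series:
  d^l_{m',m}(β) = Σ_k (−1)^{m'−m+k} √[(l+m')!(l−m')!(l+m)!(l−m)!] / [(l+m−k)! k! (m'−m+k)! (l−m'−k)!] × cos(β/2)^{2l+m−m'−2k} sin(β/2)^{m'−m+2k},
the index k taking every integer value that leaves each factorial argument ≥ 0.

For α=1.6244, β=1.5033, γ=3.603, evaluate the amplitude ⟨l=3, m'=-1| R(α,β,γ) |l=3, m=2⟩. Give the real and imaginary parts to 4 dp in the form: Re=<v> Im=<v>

Re=0.3378 Im=0.2854

D^3_{-1,2}(1.6244,1.5033,3.603) = e^{-i·-1·1.6244}·d^3_{-1,2}(1.5033)·e^{-i·2·3.603}. Compute d first:
With c≡cos(β/2)=0.730563 and s≡sin(β/2)=0.682845, N=[2·24·120·1]^{1/2}=75.894664
k: max(0,(2)−(-1))=3 … min(3+(2),3−(-1))=4
  k=3: (−1)^0·75.8947/(12)·0.7306^3·0.6828^3 = +0.785181
  k=4: (−1)^1·75.8947/(24)·0.7306^1·0.6828^5 = -0.342980
d^3_{-1,2}(1.5033) = +0.785181 -0.342980 = +0.442201
Phases: e^{-i·(-1)·1.6244}=-0.053578+0.998564i, e^{-i·(2)·3.603}=+0.603578-0.797304i ⇒ D=+0.337762+0.285410i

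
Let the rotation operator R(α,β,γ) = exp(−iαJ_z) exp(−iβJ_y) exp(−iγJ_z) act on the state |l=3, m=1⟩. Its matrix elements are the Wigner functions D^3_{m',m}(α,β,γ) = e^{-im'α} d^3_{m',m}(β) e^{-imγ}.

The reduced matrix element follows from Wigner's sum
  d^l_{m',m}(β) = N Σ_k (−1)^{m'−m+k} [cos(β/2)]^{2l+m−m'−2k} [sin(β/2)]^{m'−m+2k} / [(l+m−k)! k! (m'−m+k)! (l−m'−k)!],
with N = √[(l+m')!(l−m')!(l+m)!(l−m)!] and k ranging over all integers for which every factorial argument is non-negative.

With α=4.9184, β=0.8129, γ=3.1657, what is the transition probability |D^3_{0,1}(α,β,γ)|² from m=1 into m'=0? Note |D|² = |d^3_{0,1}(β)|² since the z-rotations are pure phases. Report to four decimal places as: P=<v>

P=0.1836

First d^3_{0,1}(β=0.8129), then the phase factors e^{-i(0)α} and e^{-i(1)γ}:
c=cos(0.8129/2)=0.918530, s=sin(0.8129/2)=0.395351; N=√[6·6·24·2]=41.569219
Admissible k: 1..3 (factorial args all ≥0)
  k=1: (−1)^0·41.5692/(12)·0.9185^5·0.3954^1 = +0.895448
  k=2: (−1)^1·41.5692/(4)·0.9185^3·0.3954^3 = -0.497669
  k=3: (−1)^2·41.5692/(12)·0.9185^1·0.3954^5 = +0.030733
d^3_{0,1}(0.8129) = +0.895448 -0.497669 +0.030733 = +0.428512
|D^3_{0,1}|² = |d^3_{0,1}(β)|² = (+0.428512)² = 0.183622 (the z-rotation phases have unit modulus)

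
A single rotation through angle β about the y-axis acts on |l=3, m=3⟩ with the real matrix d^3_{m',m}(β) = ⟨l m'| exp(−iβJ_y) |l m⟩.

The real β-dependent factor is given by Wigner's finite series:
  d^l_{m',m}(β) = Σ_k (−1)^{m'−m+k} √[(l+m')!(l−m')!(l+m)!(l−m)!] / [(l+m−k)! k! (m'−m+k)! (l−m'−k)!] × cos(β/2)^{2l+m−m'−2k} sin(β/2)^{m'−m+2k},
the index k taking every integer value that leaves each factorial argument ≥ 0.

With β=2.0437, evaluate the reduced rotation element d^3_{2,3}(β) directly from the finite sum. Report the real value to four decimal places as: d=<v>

d=0.0808

d^3_{2,3}(β=2.0437) via Wigner's sum:
Half-angle: c=0.521789, s=0.853075. N=√(120·1·720·1)=293.938769
Admissible k: 1..1 (factorial args all ≥0)
  k=1: (−1)^0·293.9388/(120)·0.5218^5·0.8531^1 = +0.080823
d^3_{2,3}(2.0437) = +0.080823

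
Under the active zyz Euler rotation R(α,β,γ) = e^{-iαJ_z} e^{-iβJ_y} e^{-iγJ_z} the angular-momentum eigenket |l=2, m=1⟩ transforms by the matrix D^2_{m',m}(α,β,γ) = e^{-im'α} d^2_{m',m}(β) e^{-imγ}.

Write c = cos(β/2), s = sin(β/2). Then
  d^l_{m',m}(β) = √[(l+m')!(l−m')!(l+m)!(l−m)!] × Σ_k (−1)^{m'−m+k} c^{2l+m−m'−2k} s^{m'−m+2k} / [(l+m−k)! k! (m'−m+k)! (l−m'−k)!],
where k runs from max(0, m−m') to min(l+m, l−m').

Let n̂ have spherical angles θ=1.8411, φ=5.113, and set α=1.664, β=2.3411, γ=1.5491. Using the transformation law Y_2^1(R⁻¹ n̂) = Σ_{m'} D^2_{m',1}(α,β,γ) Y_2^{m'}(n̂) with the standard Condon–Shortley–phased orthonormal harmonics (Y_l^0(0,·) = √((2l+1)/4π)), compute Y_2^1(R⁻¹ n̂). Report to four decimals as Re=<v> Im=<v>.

Re=-0.1000 Im=-0.3062

Need the full column D^2_{m',1} for m'=−2..2 at α=1.664, β=2.3411, γ=1.5491.
cos(β/2)=0.389645, sin(β/2)=0.920965
d^2_{-2,1}: single k=3 term ⇒ +0.608736;  D = -0.125768+0.595602i
d^2_{-1,1}: k∈[2..3] ⇒ +0.386319 -0.719404 = -0.333084;  D = -0.330888-0.038187i
d^2_{0,1}: k∈[1..2] ⇒ +0.133453 -0.745546 = -0.612093;  D = -0.013279+0.611949i
d^2_{1,1}: k∈[0..1] ⇒ +0.023050 -0.386319 = -0.363269;  D = +0.362340-0.025954i
d^2_{2,1}: single k=0 term ⇒ -0.108964;  D = -0.017866-0.107489i
Y_2^{m'}(θ=1.8411,φ=5.113) and Σ D·Y over m':
  (-0.1258+0.5956i)·(-0.2496+0.2576i)  (-0.3309-0.0382i)·(-0.0775-0.1831i)  (-0.0133+0.6119i)·(-0.2479+0.0000i)  (+0.3623-0.0260i)·(+0.0775-0.1831i)  (-0.0179-0.1075i)·(-0.2496-0.2576i)
Y_2^1(R⁻¹ n̂) = -0.099999-0.306169i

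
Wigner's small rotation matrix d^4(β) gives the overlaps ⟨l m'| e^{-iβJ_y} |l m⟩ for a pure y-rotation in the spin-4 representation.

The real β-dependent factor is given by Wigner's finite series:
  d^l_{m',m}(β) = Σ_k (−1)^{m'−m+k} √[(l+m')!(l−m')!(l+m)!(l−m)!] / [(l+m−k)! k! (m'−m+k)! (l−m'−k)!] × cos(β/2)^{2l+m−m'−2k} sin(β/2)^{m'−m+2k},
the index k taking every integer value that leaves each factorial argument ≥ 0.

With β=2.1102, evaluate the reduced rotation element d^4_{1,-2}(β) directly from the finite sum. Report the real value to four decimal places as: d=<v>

d^4_{1,-2}(β=2.1102) via Wigner's sum:
With c≡cos(β/2)=0.493141 and s≡sin(β/2)=0.869950, N=[120·6·2·720]^{1/2}=1018.233765
Admissible k: 0..2 (factorial args all ≥0)
  k=0: (−1)^3·1018.2338/(72)·0.4931^5·0.8699^3 = -0.271551
  k=1: (−1)^4·1018.2338/(48)·0.4931^3·0.8699^5 = +1.267620
  k=2: (−1)^5·1018.2338/(240)·0.4931^1·0.8699^7 = -0.788979
d^4_{1,-2}(2.1102) = -0.271551 +1.267620 -0.788979 = +0.207090

d=0.2071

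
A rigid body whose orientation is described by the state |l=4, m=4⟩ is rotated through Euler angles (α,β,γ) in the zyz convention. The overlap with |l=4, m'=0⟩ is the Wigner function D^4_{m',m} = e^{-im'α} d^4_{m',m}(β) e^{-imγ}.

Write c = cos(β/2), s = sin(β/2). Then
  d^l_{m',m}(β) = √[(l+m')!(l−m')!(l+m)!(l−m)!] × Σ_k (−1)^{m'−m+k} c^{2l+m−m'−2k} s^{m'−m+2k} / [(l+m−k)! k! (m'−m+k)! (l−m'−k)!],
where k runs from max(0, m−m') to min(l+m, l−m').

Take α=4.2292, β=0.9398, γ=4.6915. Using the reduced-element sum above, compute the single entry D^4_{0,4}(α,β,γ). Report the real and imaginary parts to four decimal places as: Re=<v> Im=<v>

Re=0.2215 Im=0.0185

Split into d^4_{0,4}(β=0.9398) × two z-phases.
With c≡cos(β/2)=0.891614 and s≡sin(β/2)=0.452797, N=[24·24·40320·1]^{1/2}=4819.161753
k∈{4} keeps every argument non-negative
  k=4: (−1)^0·4819.1618/(576)·0.8916^4·0.4528^4 = +0.222265
d^4_{0,4}(0.9398) = +0.222265
D = (+1.000000+0.000000i)·(+0.222265)·(+0.996511+0.083459i) = +0.221489+0.018550i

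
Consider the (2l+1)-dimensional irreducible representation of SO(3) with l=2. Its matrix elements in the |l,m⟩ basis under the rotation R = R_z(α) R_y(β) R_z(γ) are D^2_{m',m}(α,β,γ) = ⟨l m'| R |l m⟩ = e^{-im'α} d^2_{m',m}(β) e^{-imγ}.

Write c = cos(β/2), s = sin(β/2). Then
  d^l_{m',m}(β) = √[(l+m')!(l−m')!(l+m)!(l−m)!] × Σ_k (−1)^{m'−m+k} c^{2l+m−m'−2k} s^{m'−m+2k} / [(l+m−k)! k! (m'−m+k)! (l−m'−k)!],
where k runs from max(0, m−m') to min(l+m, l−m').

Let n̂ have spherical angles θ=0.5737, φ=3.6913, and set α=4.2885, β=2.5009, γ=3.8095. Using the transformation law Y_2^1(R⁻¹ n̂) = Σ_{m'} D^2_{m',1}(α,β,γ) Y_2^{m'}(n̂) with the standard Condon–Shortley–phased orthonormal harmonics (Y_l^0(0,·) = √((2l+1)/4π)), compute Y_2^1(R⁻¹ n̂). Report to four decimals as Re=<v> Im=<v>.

Re=0.2709 Im=-0.0921

Need the full column D^2_{m',1} for m'=−2..2 at α=4.2885, β=2.5009, γ=3.8095.
cos(β/2)=0.314895, sin(β/2)=0.949126
d^2_{-2,1}: single k=3 term ⇒ +0.538478;  D = +0.029661-0.537661i
d^2_{-1,1}: k∈[2..3] ⇒ +0.267980 -0.811514 = -0.543535;  D = -0.482363-0.250511i
d^2_{0,1}: k∈[1..2] ⇒ +0.072594 -0.659499 = -0.586905;  D = +0.460791-0.363496i
d^2_{1,1}: k∈[0..1] ⇒ +0.009833 -0.267980 = -0.258147;  D = +0.062369+0.250499i
d^2_{2,1}: single k=0 term ⇒ -0.059272;  D = -0.058316-0.010604i
Y_2^{m'}(θ=0.5737,φ=3.6913) and Σ D·Y over m':
  (+0.0297-0.5377i)·(+0.0517-0.1014i)  (-0.4824-0.2505i)·(-0.3003+0.1840i)  (+0.4608-0.3635i)·(+0.3521+0.0000i)  (+0.0624+0.2505i)·(+0.3003+0.1840i)  (-0.0583-0.0106i)·(+0.0517+0.1014i)
Y_2^1(R⁻¹ n̂) = +0.270895-0.092051i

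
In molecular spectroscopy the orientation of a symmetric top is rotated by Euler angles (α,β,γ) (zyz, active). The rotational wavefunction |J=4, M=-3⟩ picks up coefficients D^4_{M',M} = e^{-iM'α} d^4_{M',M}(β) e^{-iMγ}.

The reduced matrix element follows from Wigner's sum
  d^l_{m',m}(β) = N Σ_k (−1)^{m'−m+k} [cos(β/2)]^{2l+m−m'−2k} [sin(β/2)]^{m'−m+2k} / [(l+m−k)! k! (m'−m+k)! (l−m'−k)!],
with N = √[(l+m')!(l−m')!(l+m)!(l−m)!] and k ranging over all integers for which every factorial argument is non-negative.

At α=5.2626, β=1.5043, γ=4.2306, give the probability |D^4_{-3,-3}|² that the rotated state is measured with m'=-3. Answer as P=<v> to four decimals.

D^4_{-3,-3}(5.2626,1.5043,4.2306) = e^{-i·-3·5.2626}·d^4_{-3,-3}(1.5043)·e^{-i·-3·4.2306}. Compute d first:
Half-angle: c=0.730222, s=0.683210. N=√(1·5040·1·5040)=5040.000000
k: max(0,(-3)−(-3))=0 … min(4+(-3),4−(-3))=1
  k=0: (−1)^0·5040.0000/(5040)·0.7302^8·0.6832^0 = +0.080842
  k=1: (−1)^1·5040.0000/(720)·0.7302^6·0.6832^2 = -0.495376
d^4_{-3,-3}(1.5043) = +0.080842 -0.495376 = -0.414534
|D^4_{-3,-3}|² = |d^4_{-3,-3}(β)|² = (-0.414534)² = 0.171838 (the z-rotation phases have unit modulus)

P=0.1718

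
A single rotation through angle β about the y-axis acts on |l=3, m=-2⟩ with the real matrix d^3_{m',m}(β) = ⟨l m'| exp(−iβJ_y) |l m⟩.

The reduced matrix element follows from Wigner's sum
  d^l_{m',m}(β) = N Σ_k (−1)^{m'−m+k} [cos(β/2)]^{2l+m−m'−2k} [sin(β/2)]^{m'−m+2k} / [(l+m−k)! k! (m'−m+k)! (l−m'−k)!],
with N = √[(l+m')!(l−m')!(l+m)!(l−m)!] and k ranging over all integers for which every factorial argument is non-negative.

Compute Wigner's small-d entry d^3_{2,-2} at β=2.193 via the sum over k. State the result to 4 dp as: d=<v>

d^3_{2,-2}(β=2.193) via Wigner's sum:
c=cos(2.193/2)=0.456713, s=sin(2.193/2)=0.889614; N=√[120·1·1·120]=120.000000
Admissible k: 0..1 (factorial args all ≥0)
  k=0: (−1)^4·120.0000/(24)·0.4567^2·0.8896^4 = +0.653225
  k=1: (−1)^5·120.0000/(120)·0.4567^0·0.8896^6 = -0.495690
d^3_{2,-2}(2.193) = +0.653225 -0.495690 = +0.157535

d=0.1575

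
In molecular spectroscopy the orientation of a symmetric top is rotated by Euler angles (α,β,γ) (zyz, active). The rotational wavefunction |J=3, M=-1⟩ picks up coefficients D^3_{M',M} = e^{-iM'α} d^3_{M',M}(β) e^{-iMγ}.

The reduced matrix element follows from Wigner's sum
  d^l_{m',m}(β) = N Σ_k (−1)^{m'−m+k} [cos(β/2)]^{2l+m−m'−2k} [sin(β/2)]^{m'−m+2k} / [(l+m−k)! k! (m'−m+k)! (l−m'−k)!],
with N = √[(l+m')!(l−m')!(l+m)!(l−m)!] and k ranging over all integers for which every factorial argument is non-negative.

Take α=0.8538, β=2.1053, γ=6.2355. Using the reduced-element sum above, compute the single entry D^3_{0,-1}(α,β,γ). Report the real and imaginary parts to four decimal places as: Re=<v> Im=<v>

Re=-0.1107 Im=0.0053

First d^3_{0,-1}(β=2.1053), then the phase factors e^{-i(0)α} and e^{-i(-1)γ}:
Half-angle: c=0.495271, s=0.868739. N=√(6·6·2·24)=41.569219
k∈{0,1,2} keeps every argument non-negative
  k=0: (−1)^1·41.5692/(12)·0.4953^5·0.8687^1 = -0.089679
  k=1: (−1)^2·41.5692/(4)·0.4953^3·0.8687^3 = +0.827765
  k=2: (−1)^3·41.5692/(12)·0.4953^1·0.8687^5 = -0.848944
d^3_{0,-1}(2.1053) = -0.089679 +0.827765 -0.848944 = -0.110858
Attach z-rotation phases: D = e^{-i(0)(0.8538)}·(-0.110858)·e^{-i(-1)(6.2355)} = -0.110732+0.005284i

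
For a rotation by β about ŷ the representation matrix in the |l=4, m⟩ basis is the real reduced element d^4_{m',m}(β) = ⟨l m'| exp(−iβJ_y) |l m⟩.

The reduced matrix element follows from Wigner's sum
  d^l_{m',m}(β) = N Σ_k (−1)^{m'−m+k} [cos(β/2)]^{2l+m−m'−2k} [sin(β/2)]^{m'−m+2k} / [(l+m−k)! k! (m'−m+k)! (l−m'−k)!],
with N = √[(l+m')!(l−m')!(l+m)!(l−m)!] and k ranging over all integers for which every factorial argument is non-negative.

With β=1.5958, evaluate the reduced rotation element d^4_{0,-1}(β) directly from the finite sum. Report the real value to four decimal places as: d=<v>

d^4_{0,-1}(β=1.5958) via Wigner's sum:
c=cos(1.5958/2)=0.698212, s=sin(1.5958/2)=0.715891; N=√[24·24·6·120]=643.987578
k: max(0,(-1)−(0))=0 … min(4+(-1),4−(0))=3
  k=0: (−1)^1·643.9876/(144)·0.6982^7·0.7159^1 = -0.258983
  k=1: (−1)^2·643.9876/(24)·0.6982^5·0.7159^3 = +1.633590
  k=2: (−1)^3·643.9876/(24)·0.6982^3·0.7159^5 = -1.717368
  k=3: (−1)^4·643.9876/(144)·0.6982^1·0.7159^7 = +0.300907
d^4_{0,-1}(1.5958) = -0.258983 +1.633590 -1.717368 +0.300907 = -0.041854

d=-0.0419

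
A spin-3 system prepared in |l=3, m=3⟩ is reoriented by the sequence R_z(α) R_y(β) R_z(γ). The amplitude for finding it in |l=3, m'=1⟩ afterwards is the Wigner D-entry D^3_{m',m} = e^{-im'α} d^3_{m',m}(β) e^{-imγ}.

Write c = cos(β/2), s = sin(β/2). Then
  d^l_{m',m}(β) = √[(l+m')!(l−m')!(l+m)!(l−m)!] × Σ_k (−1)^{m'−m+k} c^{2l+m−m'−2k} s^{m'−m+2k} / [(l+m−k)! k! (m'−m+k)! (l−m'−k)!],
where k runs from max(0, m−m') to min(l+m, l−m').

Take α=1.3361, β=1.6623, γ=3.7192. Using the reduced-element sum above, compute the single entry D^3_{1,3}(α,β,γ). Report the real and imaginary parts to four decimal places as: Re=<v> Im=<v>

Re=0.4351 Im=0.0317

Split into d^3_{1,3}(β=1.6623) × two z-phases.
With c≡cos(β/2)=0.674027 and s≡sin(β/2)=0.738707, N=[24·2·720·1]^{1/2}=185.903201
k: max(0,(3)−(1))=2 … min(3+(3),3−(1))=2
  k=2: (−1)^0·185.9032/(48)·0.6740^4·0.7387^2 = +0.436213
d^3_{1,3}(1.6623) = +0.436213
Attach z-rotation phases: D = e^{-i(1)(1.3361)}·(+0.436213)·e^{-i(3)(3.7192)} = +0.435062+0.031672i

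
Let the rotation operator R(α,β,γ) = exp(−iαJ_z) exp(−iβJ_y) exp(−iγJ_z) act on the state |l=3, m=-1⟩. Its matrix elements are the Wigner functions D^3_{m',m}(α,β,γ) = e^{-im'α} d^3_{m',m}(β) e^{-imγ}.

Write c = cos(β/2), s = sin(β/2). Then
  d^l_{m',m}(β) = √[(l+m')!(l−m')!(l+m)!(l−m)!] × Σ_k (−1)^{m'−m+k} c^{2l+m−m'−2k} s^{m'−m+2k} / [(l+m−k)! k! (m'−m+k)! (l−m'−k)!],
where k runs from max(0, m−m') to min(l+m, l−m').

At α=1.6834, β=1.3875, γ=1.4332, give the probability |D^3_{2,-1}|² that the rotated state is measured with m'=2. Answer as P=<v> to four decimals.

D^3_{2,-1}(1.6834,1.3875,1.4332) = e^{-i·2·1.6834}·d^3_{2,-1}(1.3875)·e^{-i·-1·1.4332}. Compute d first:
With c≡cos(β/2)=0.768854 and s≡sin(β/2)=0.639425, N=[120·1·2·24]^{1/2}=75.894664
k∈{0,1} keeps every argument non-negative
  k=0: (−1)^3·75.8947/(12)·0.7689^3·0.6394^3 = -0.751501
  k=1: (−1)^4·75.8947/(24)·0.7689^1·0.6394^5 = +0.259891
d^3_{2,-1}(1.3875) = -0.751501 +0.259891 = -0.491610
|D^3_{2,-1}|² = |d^3_{2,-1}(β)|² = (-0.491610)² = 0.241680 (the z-rotation phases have unit modulus)

P=0.2417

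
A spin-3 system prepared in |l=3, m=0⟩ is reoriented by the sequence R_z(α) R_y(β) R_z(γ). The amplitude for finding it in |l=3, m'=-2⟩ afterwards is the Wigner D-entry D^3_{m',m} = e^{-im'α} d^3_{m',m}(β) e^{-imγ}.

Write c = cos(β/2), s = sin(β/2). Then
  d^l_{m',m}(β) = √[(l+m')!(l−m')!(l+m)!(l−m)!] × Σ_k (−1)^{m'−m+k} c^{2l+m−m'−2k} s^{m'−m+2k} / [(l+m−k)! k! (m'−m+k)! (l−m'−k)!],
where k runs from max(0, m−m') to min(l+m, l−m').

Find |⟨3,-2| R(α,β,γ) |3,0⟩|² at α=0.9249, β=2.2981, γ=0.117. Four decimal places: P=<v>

Split into d^3_{-2,0}(β=2.2981) × two z-phases.
Half-angle: c=0.409354, s=0.912375. N=√(1·120·6·6)=65.726707
Admissible k: 2..3 (factorial args all ≥0)
  k=2: (−1)^0·65.7267/(12)·0.4094^4·0.9124^2 = +0.128028
  k=3: (−1)^1·65.7267/(12)·0.4094^2·0.9124^4 = -0.635995
d^3_{-2,0}(2.2981) = +0.128028 -0.635995 = -0.507967
|D^3_{-2,0}|² = |d^3_{-2,0}(β)|² = (-0.507967)² = 0.258031 (the z-rotation phases have unit modulus)

P=0.2580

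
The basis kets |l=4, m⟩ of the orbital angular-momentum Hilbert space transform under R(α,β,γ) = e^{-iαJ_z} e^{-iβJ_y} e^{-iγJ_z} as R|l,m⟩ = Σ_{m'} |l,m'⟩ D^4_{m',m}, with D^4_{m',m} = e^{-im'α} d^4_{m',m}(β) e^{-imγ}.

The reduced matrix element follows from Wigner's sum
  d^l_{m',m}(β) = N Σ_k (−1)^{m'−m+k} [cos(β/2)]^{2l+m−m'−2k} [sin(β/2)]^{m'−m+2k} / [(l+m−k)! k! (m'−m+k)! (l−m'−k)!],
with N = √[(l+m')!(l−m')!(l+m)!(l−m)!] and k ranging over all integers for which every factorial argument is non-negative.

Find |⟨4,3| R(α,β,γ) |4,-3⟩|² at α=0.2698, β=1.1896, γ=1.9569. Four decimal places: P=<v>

P=0.0193

First d^4_{3,-3}(β=1.1896), then the phase factors e^{-i(3)α} and e^{-i(-3)γ}:
c=cos(1.1896/2)=0.828261, s=sin(1.1896/2)=0.560343; N=√[5040·1·1·5040]=5040.000000
Admissible k: 0..1 (factorial args all ≥0)
  k=0: (−1)^6·5040.0000/(720)·0.8283^2·0.5603^6 = +0.148647
  k=1: (−1)^7·5040.0000/(5040)·0.8283^0·0.5603^8 = -0.009719
d^4_{3,-3}(1.1896) = +0.148647 -0.009719 = +0.138928
|D^4_{3,-3}|² = |d^4_{3,-3}(β)|² = (+0.138928)² = 0.019301 (the z-rotation phases have unit modulus)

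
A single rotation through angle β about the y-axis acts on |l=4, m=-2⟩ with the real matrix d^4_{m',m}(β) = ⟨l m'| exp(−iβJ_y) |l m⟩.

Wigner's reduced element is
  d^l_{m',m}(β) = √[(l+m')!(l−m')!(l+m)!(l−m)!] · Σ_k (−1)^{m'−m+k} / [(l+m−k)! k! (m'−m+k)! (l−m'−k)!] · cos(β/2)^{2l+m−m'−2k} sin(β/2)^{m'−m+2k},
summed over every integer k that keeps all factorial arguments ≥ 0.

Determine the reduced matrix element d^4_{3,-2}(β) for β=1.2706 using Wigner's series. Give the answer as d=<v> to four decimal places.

d=-0.3527

d^4_{3,-2}(β=1.2706) via Wigner's sum:
Half-angle: c=0.804894, s=0.593419. N=√(5040·1·2·720)=2693.993318
The bounds max(0,m−m')=0 and min(l+m,l−m')=1 give 2 terms
  k=0: (−1)^5·2693.9933/(240)·0.8049^3·0.5934^5 = -0.430733
  k=1: (−1)^6·2693.9933/(720)·0.8049^1·0.5934^7 = +0.078043
d^4_{3,-2}(1.2706) = -0.430733 +0.078043 = -0.352690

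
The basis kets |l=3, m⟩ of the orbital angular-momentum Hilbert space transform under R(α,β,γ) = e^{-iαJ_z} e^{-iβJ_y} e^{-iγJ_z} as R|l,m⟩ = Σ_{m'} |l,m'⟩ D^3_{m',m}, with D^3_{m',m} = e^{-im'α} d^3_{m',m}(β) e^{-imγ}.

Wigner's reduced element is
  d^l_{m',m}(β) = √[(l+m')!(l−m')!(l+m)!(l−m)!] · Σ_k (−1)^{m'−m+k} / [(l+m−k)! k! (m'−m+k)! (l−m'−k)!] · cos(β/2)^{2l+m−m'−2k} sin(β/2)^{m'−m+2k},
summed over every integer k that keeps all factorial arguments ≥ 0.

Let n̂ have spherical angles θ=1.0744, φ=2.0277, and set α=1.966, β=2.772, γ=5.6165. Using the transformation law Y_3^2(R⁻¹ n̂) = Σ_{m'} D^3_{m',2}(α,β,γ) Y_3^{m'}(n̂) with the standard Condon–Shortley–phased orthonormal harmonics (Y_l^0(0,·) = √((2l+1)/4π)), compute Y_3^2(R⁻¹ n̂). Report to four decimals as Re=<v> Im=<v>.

Need the full column D^3_{m',2} for m'=−3..3 at α=1.966, β=2.772, γ=5.6165.
cos(β/2)=0.183746, sin(β/2)=0.982974
d^3_{-3,2}: single k=5 term ⇒ +0.413051;  D = +0.240874+0.335546i
d^3_{-2,2}: k∈[4..5] ⇒ +0.157607 -0.902093 = -0.744486;  D = -0.391024+0.633530i
d^3_{-1,2}: k∈[3..4] ⇒ +0.037266 -0.533247 = -0.495981;  D = +0.489820+0.077931i
d^3_{0,2}: k∈[2..3] ⇒ +0.006033 -0.172650 = -0.166617;  D = -0.039188-0.161943i
d^3_{1,2}: k∈[1..2] ⇒ +0.000651 -0.037266 = -0.036615;  D = -0.029529+0.021649i
d^3_{2,2}: k∈[0..1] ⇒ +0.000038 -0.005507 = -0.005469;  D = +0.004682+0.002826i
d^3_{3,2}: single k=0 term ⇒ -0.000504;  D = +0.000074-0.000499i
Y_3^{m'}(θ=1.0744,φ=2.0277) and Σ D·Y over m':
  (+0.2409+0.3355i)·(+0.2780+0.0564i)  (-0.3910+0.6335i)·(-0.2298+0.2980i)  (+0.4898+0.0779i)·(-0.0168-0.0342i)  (-0.0392-0.1619i)·(-0.3316+0.0000i)  (-0.0295+0.0216i)·(+0.0168-0.0342i)  (+0.0047+0.0028i)·(-0.2298-0.2980i)  (+0.0001-0.0005i)·(-0.2780+0.0564i)
Y_3^2(R⁻¹ n̂) = -0.043427-0.120159i

Re=-0.0434 Im=-0.1202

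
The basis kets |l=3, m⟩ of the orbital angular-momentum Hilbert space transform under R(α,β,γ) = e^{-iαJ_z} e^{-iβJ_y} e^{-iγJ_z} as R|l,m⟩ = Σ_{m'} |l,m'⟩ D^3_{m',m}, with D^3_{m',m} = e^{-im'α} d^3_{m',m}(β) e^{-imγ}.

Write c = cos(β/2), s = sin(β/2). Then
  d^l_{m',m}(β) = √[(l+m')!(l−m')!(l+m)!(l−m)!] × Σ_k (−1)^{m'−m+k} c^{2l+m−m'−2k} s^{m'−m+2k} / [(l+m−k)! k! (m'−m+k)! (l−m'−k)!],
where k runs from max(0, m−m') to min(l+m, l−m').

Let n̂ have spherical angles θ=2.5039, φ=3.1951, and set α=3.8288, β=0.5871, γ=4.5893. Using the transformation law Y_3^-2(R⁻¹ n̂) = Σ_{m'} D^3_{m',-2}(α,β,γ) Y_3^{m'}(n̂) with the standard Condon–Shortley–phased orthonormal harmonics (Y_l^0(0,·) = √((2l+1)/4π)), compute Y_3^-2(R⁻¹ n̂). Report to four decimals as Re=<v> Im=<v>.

Need the full column D^3_{m',-2} for m'=−3..3 at α=3.8288, β=0.5871, γ=4.5893.
cos(β/2)=0.957223, sin(β/2)=0.289352
d^3_{-3,-2}: single k=1 term ⇒ +0.569597;  D = -0.137965+0.552636i
d^3_{-2,-2}: k∈[0..1] ⇒ +0.769269 -0.351460 = +0.417809;  D = -0.178928-0.377557i
d^3_{-1,-2}: k∈[0..1] ⇒ -0.735346 +0.134385 = -0.600961;  D = -0.543457-0.256533i
d^3_{0,-2}: k∈[0..1] ⇒ +0.385005 -0.035180 = +0.349825;  D = -0.339278+0.085252i
d^3_{1,-2}: k∈[0..1] ⇒ -0.134385 +0.006140 = -0.128245;  D = -0.076321+0.103063i
d^3_{2,-2}: k∈[0..1] ⇒ +0.032115 -0.000587 = +0.031528;  D = +0.001569+0.031489i
d^3_{3,-2}: single k=0 term ⇒ -0.004756;  D = +0.003196+0.003522i
Y_3^{m'}(θ=2.5039,φ=3.1951) and Σ D·Y over m':
  (-0.1380+0.5526i)·(-0.0869+0.0141i)  (-0.1789-0.3776i)·(-0.2894+0.0311i)  (-0.5435-0.2565i)·(-0.4280+0.0229i)  (-0.3393+0.0853i)·(-0.0683+0.0000i)  (-0.0763+0.1031i)·(+0.4280+0.0229i)  (+0.0016+0.0315i)·(-0.2894-0.0311i)  (+0.0032+0.0035i)·(+0.0869+0.0141i)
Y_3^-2(R⁻¹ n̂) = +0.295123+0.178799i

Re=0.2951 Im=0.1788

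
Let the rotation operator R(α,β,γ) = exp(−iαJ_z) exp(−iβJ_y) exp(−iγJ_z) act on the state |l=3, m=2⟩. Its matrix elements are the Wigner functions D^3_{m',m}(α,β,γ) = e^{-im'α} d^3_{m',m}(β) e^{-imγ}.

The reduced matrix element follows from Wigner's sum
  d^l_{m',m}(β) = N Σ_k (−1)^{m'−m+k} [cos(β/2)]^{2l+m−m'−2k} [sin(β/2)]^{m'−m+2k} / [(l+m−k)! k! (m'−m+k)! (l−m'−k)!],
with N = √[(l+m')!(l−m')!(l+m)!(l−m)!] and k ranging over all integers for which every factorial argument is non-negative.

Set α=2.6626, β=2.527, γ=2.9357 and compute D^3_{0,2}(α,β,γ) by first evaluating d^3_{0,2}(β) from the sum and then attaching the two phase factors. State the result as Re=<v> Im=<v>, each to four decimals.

Split into d^3_{0,2}(β=2.527) × two z-phases.
c=cos(2.527/2)=0.302483, s=sin(2.527/2)=0.953155; N=√[6·6·120·1]=65.726707
k: max(0,(2)−(0))=2 … min(3+(2),3−(0))=3
  k=2: (−1)^0·65.7267/(12)·0.3025^4·0.9532^2 = +0.041657
  k=3: (−1)^1·65.7267/(12)·0.3025^2·0.9532^4 = -0.413633
d^3_{0,2}(2.527) = +0.041657 -0.413633 = -0.371976
D = (+1.000000+0.000000i)·(-0.371976)·(+0.916408+0.400246i) = -0.340882-0.148882i

Re=-0.3409 Im=-0.1489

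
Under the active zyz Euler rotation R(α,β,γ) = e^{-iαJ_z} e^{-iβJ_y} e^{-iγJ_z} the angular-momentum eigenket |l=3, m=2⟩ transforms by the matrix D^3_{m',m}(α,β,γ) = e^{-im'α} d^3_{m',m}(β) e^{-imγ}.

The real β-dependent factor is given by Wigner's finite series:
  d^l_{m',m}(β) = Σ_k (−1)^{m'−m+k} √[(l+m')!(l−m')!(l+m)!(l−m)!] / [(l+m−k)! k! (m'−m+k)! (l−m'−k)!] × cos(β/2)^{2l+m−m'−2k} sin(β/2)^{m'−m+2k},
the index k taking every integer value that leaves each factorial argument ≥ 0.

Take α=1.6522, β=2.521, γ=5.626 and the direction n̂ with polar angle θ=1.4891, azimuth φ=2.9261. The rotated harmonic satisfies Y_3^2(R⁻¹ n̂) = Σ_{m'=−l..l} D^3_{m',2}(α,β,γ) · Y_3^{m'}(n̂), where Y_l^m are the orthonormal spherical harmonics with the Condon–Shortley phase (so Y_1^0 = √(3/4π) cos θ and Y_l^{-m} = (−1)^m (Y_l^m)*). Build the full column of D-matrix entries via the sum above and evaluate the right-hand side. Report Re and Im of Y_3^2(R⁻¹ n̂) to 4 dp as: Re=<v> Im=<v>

Re=0.0332 Im=-0.0989

Need the full column D^3_{m',2} for m'=−3..3 at α=1.6522, β=2.521, γ=5.626.
cos(β/2)=0.305341, sin(β/2)=0.952243
d^3_{-3,2}: single k=5 term ⇒ +0.585598;  D = +0.585555-0.007153i
d^3_{-2,2}: k∈[4..5] ⇒ +0.383293 -0.745568 = -0.362274;  D = +0.033866+0.360688i
d^3_{-1,2}: k∈[3..4] ⇒ +0.155463 -0.756004 = -0.600541;  D = +0.591366-0.104572i
d^3_{0,2}: k∈[2..3] ⇒ +0.043171 -0.419877 = -0.376705;  D = -0.095542-0.364388i
d^3_{1,2}: k∈[1..2] ⇒ +0.007992 -0.155463 = -0.147471;  D = -0.139135+0.048878i
d^3_{2,2}: k∈[0..1] ⇒ +0.000810 -0.039410 = -0.038599;  D = +0.015712+0.035257i
d^3_{3,2}: single k=0 term ⇒ -0.006191;  D = +0.005431-0.002971i
Y_3^{m'}(θ=1.4891,φ=2.9261) and Σ D·Y over m':
  (+0.5856-0.0072i)·(-0.3297-0.2488i)  (+0.0339+0.3607i)·(+0.0753+0.0346i)  (+0.5914-0.1046i)·(+0.3042+0.0666i)  (-0.0955-0.3644i)·(-0.0903+0.0000i)  (-0.1391+0.0489i)·(-0.3042+0.0666i)  (+0.0157+0.0353i)·(+0.0753-0.0346i)  (+0.0054-0.0030i)·(+0.3297-0.2488i)
Y_3^2(R⁻¹ n̂) = +0.033217-0.098885i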